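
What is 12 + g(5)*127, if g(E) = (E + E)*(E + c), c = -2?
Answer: 3822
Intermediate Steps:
g(E) = 2*E*(-2 + E) (g(E) = (E + E)*(E - 2) = (2*E)*(-2 + E) = 2*E*(-2 + E))
12 + g(5)*127 = 12 + (2*5*(-2 + 5))*127 = 12 + (2*5*3)*127 = 12 + 30*127 = 12 + 3810 = 3822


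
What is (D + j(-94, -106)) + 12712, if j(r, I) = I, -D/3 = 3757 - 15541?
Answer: 47958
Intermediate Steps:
D = 35352 (D = -3*(3757 - 15541) = -3*(-11784) = 35352)
(D + j(-94, -106)) + 12712 = (35352 - 106) + 12712 = 35246 + 12712 = 47958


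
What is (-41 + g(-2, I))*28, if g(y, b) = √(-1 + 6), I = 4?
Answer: -1148 + 28*√5 ≈ -1085.4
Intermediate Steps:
g(y, b) = √5
(-41 + g(-2, I))*28 = (-41 + √5)*28 = -1148 + 28*√5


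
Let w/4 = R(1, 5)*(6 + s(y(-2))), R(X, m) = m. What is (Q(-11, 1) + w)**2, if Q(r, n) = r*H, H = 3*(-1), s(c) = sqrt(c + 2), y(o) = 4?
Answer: 25809 + 6120*sqrt(6) ≈ 40800.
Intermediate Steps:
s(c) = sqrt(2 + c)
H = -3
Q(r, n) = -3*r (Q(r, n) = r*(-3) = -3*r)
w = 120 + 20*sqrt(6) (w = 4*(5*(6 + sqrt(2 + 4))) = 4*(5*(6 + sqrt(6))) = 4*(30 + 5*sqrt(6)) = 120 + 20*sqrt(6) ≈ 168.99)
(Q(-11, 1) + w)**2 = (-3*(-11) + (120 + 20*sqrt(6)))**2 = (33 + (120 + 20*sqrt(6)))**2 = (153 + 20*sqrt(6))**2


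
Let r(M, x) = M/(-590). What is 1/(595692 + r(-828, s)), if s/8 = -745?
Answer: 295/175729554 ≈ 1.6787e-6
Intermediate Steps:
s = -5960 (s = 8*(-745) = -5960)
r(M, x) = -M/590 (r(M, x) = M*(-1/590) = -M/590)
1/(595692 + r(-828, s)) = 1/(595692 - 1/590*(-828)) = 1/(595692 + 414/295) = 1/(175729554/295) = 295/175729554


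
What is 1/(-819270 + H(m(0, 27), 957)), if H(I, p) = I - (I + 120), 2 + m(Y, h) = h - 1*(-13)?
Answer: -1/819390 ≈ -1.2204e-6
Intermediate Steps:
m(Y, h) = 11 + h (m(Y, h) = -2 + (h - 1*(-13)) = -2 + (h + 13) = -2 + (13 + h) = 11 + h)
H(I, p) = -120 (H(I, p) = I - (120 + I) = I + (-120 - I) = -120)
1/(-819270 + H(m(0, 27), 957)) = 1/(-819270 - 120) = 1/(-819390) = -1/819390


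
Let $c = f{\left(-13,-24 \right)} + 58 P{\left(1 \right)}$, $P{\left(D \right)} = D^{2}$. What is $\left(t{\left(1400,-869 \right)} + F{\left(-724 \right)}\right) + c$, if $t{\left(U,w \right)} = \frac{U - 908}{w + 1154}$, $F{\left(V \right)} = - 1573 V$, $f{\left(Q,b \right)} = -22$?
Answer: $\frac{108194524}{95} \approx 1.1389 \cdot 10^{6}$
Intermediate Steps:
$c = 36$ ($c = -22 + 58 \cdot 1^{2} = -22 + 58 \cdot 1 = -22 + 58 = 36$)
$t{\left(U,w \right)} = \frac{-908 + U}{1154 + w}$
$\left(t{\left(1400,-869 \right)} + F{\left(-724 \right)}\right) + c = \left(\frac{-908 + 1400}{1154 - 869} - -1138852\right) + 36 = \left(\frac{1}{285} \cdot 492 + 1138852\right) + 36 = \left(\frac{164}{95} + 1138852\right) + 36 = \frac{108191104}{95} + 36 = \frac{108194524}{95}$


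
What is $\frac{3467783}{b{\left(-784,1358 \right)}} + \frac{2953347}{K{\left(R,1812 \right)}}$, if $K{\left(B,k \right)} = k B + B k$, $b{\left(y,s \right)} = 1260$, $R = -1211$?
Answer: $\frac{181133490413}{65829960} \approx 2751.5$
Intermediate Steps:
$K{\left(B,k \right)} = 2 B k$ ($K{\left(B,k \right)} = B k + B k = 2 B k$)
$\frac{3467783}{b{\left(-784,1358 \right)}} + \frac{2953347}{K{\left(R,1812 \right)}} = \frac{3467783}{1260} + \frac{2953347}{2 \left(-1211\right) 1812} = 3467783 \cdot \frac{1}{1260} + \frac{2953347}{-4388664} = \frac{3467783}{1260} + 2953347 \left(- \frac{1}{4388664}\right) = \frac{3467783}{1260} - \frac{984449}{1462888} = \frac{181133490413}{65829960}$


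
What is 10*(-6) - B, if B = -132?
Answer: 72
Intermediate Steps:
10*(-6) - B = 10*(-6) - 1*(-132) = -60 + 132 = 72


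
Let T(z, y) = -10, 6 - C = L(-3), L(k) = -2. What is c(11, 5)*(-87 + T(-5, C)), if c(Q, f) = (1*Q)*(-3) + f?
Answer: 2716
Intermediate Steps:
C = 8 (C = 6 - 1*(-2) = 6 + 2 = 8)
c(Q, f) = f - 3*Q (c(Q, f) = Q*(-3) + f = -3*Q + f = f - 3*Q)
c(11, 5)*(-87 + T(-5, C)) = (5 - 3*11)*(-87 - 10) = (5 - 33)*(-97) = -28*(-97) = 2716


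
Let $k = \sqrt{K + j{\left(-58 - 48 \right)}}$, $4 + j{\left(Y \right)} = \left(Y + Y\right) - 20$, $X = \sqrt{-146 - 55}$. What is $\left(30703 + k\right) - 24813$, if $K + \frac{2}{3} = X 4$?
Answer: $5890 + \frac{\sqrt{-2130 + 36 i \sqrt{201}}}{3} \approx 5891.8 + 15.492 i$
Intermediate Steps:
$X = i \sqrt{201}$ ($X = \sqrt{-201} = i \sqrt{201} \approx 14.177 i$)
$K = - \frac{2}{3} + 4 i \sqrt{201}$ ($K = - \frac{2}{3} + i \sqrt{201} \cdot 4 = - \frac{2}{3} + 4 i \sqrt{201} \approx -0.66667 + 56.71 i$)
$j{\left(Y \right)} = -24 + 2 Y$ ($j{\left(Y \right)} = -4 + \left(\left(Y + Y\right) - 20\right) = -4 + \left(2 Y - 20\right) = -4 + \left(-20 + 2 Y\right) = -24 + 2 Y$)
$k = \sqrt{- \frac{710}{3} + 4 i \sqrt{201}}$ ($k = \sqrt{\left(- \frac{2}{3} + 4 i \sqrt{201}\right) + \left(-24 + 2 \left(-58 - 48\right)\right)} = \sqrt{\left(- \frac{2}{3} + 4 i \sqrt{201}\right) + \left(-24 + 2 \left(-106\right)\right)} = \sqrt{\left(- \frac{2}{3} + 4 i \sqrt{201}\right) - 236} = \sqrt{- \frac{710}{3} + 4 i \sqrt{201}} \approx 1.8302 + 15.492 i$)
$\left(30703 + k\right) - 24813 = \left(30703 + \frac{\sqrt{-2130 + 36 i \sqrt{201}}}{3}\right) - 24813 = 5890 + \frac{\sqrt{-2130 + 36 i \sqrt{201}}}{3}$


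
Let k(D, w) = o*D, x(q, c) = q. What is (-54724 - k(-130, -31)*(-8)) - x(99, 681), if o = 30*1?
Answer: -86023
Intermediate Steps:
o = 30
k(D, w) = 30*D
(-54724 - k(-130, -31)*(-8)) - x(99, 681) = (-54724 - 30*(-130)*(-8)) - 1*99 = (-54724 - (-3900)*(-8)) - 99 = (-54724 - 1*31200) - 99 = (-54724 - 31200) - 99 = -85924 - 99 = -86023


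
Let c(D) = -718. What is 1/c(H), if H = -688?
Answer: -1/718 ≈ -0.0013928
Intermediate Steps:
1/c(H) = 1/(-718) = -1/718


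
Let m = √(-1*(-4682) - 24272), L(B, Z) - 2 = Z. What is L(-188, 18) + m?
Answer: 20 + I*√19590 ≈ 20.0 + 139.96*I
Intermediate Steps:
L(B, Z) = 2 + Z
m = I*√19590 (m = √(4682 - 24272) = √(-19590) = I*√19590 ≈ 139.96*I)
L(-188, 18) + m = (2 + 18) + I*√19590 = 20 + I*√19590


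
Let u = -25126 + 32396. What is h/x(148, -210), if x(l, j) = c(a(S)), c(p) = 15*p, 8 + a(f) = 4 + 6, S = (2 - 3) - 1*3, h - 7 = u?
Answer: 7277/30 ≈ 242.57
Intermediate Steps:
u = 7270
h = 7277 (h = 7 + 7270 = 7277)
S = -4 (S = -1 - 3 = -4)
a(f) = 2 (a(f) = -8 + (4 + 6) = -8 + 10 = 2)
x(l, j) = 30 (x(l, j) = 15*2 = 30)
h/x(148, -210) = 7277/30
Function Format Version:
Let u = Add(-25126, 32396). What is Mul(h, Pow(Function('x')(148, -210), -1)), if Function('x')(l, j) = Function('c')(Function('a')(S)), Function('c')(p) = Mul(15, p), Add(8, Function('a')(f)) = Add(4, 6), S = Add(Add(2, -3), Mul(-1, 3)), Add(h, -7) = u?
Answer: Rational(7277, 30) ≈ 242.57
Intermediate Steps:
u = 7270
h = 7277 (h = Add(7, 7270) = 7277)
S = -4 (S = Add(-1, -3) = -4)
Function('a')(f) = 2 (Function('a')(f) = Add(-8, Add(4, 6)) = Add(-8, 10) = 2)
Function('x')(l, j) = 30 (Function('x')(l, j) = Mul(15, 2) = 30)
Mul(h, Pow(Function('x')(148, -210), -1)) = Mul(7277, Pow(30, -1)) = Mul(7277, Rational(1, 30)) = Rational(7277, 30)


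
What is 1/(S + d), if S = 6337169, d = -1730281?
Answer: 1/4606888 ≈ 2.1707e-7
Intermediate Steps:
1/(S + d) = 1/(6337169 - 1730281) = 1/4606888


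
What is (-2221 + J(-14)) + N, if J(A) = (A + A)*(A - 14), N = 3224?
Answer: 1787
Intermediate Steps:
J(A) = 2*A*(-14 + A) (J(A) = (2*A)*(-14 + A) = 2*A*(-14 + A))
(-2221 + J(-14)) + N = (-2221 + 2*(-14)*(-14 - 14)) + 3224 = (-2221 + 2*(-14)*(-28)) + 3224 = (-2221 + 784) + 3224 = -1437 + 3224 = 1787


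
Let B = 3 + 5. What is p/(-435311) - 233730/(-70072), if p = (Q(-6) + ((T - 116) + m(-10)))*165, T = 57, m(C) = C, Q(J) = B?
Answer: 51225257355/15251556196 ≈ 3.3587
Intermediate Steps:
B = 8
Q(J) = 8
p = -10065 (p = (8 + ((57 - 116) - 10))*165 = (8 + (-59 - 10))*165 = (8 - 69)*165 = -61*165 = -10065)
p/(-435311) - 233730/(-70072) = -10065/(-435311) - 233730/(-70072) = -10065*(-1/435311) - 233730*(-1/70072) = 10065/435311 + 116865/35036 = 51225257355/15251556196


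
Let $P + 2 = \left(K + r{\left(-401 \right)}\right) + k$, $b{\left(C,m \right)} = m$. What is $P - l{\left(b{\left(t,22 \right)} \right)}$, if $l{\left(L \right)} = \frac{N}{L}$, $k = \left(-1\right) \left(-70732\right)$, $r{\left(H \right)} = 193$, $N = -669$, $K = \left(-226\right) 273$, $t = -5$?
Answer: $\frac{203619}{22} \approx 9255.4$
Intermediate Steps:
$K = -61698$
$k = 70732$
$P = 9225$ ($P = -2 + \left(\left(-61698 + 193\right) + 70732\right) = -2 + \left(-61505 + 70732\right) = -2 + 9227 = 9225$)
$l{\left(L \right)} = - \frac{669}{L}$
$P - l{\left(b{\left(t,22 \right)} \right)} = 9225 - - \frac{669}{22} = 9225 + \frac{669}{22} = \frac{203619}{22}$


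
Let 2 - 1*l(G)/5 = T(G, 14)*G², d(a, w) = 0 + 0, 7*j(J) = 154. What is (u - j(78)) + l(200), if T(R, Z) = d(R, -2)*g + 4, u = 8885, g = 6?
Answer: -791127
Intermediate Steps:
j(J) = 22 (j(J) = (⅐)*154 = 22)
d(a, w) = 0
T(R, Z) = 4 (T(R, Z) = 0*6 + 4 = 0 + 4 = 4)
l(G) = 10 - 20*G²
(u - j(78)) + l(200) = (8885 - 1*22) + (10 - 20*200²) = (8885 - 22) + (10 - 20*40000) = 8863 + (10 - 800000) = 8863 - 799990 = -791127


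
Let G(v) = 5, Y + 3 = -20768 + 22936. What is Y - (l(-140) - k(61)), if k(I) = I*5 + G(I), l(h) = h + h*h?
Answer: -16985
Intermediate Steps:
Y = 2165 (Y = -3 + (-20768 + 22936) = -3 + 2168 = 2165)
l(h) = h + h²
k(I) = 5 + 5*I (k(I) = I*5 + 5 = 5*I + 5 = 5 + 5*I)
Y - (l(-140) - k(61)) = 2165 - (-140*(1 - 140) - (5 + 5*61)) = 2165 - (-140*(-139) - (5 + 305)) = 2165 - (19460 - 1*310) = 2165 - (19460 - 310) = 2165 - 1*19150 = 2165 - 19150 = -16985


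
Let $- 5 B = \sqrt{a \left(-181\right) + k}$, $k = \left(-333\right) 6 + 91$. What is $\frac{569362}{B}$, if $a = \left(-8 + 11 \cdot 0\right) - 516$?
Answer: $- \frac{2846810 \sqrt{92937}}{92937} \approx -9338.2$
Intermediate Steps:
$k = -1907$ ($k = -1998 + 91 = -1907$)
$a = -524$ ($a = \left(-8 + 0\right) - 516 = -8 - 516 = -524$)
$B = - \frac{\sqrt{92937}}{5}$ ($B = - \frac{\sqrt{\left(-524\right) \left(-181\right) - 1907}}{5} = - \frac{\sqrt{94844 - 1907}}{5} = - \frac{\sqrt{92937}}{5} \approx -60.971$)
$\frac{569362}{B} = \frac{569362}{\left(- \frac{1}{5}\right) \sqrt{92937}} = 569362 \left(- \frac{5 \sqrt{92937}}{92937}\right) = - \frac{2846810 \sqrt{92937}}{92937}$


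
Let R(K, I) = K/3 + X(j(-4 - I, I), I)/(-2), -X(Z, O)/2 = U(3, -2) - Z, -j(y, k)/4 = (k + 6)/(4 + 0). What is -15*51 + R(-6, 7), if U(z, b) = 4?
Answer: -750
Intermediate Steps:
j(y, k) = -6 - k (j(y, k) = -4*(k + 6)/(4 + 0) = -4*(6 + k)/4 = -4*(3/2 + k/4) = -6 - k)
X(Z, O) = -8 + 2*Z (X(Z, O) = -2*(4 - Z) = -8 + 2*Z)
R(K, I) = 10 + I + K/3 (R(K, I) = K/3 + (-8 + 2*(-6 - I))/(-2) = K*(⅓) + (-8 + (-12 - 2*I))*(-½) = K/3 + (-20 - 2*I)*(-½) = K/3 + (10 + I) = 10 + I + K/3)
-15*51 + R(-6, 7) = -15*51 + (10 + 7 + (⅓)*(-6)) = -765 + (10 + 7 - 2) = -765 + 15 = -750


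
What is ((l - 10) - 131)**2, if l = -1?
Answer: 20164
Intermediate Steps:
((l - 10) - 131)**2 = ((-1 - 10) - 131)**2 = (-11 - 131)**2 = (-142)**2 = 20164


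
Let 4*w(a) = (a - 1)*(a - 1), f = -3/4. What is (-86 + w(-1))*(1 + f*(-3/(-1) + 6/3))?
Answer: 935/4 ≈ 233.75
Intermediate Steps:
f = -¾ (f = -3*¼ = -¾ ≈ -0.75000)
w(a) = (-1 + a)²/4 (w(a) = ((a - 1)*(a - 1))/4 = ((-1 + a)*(-1 + a))/4 = (-1 + a)²/4)
(-86 + w(-1))*(1 + f*(-3/(-1) + 6/3)) = (-86 + (-1 - 1)²/4)*(1 - 3*(-3/(-1) + 6/3)/4) = (-86 + (¼)*(-2)²)*(1 - 3*(-3*(-1) + 6*(⅓))/4) = (-86 + (¼)*4)*(1 - 3*(3 + 2)/4) = (-86 + 1)*(1 - ¾*5) = -85*(1 - 15/4) = -85*(-11/4) = 935/4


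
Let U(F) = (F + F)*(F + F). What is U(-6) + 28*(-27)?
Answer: -612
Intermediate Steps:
U(F) = 4*F² (U(F) = (2*F)*(2*F) = 4*F²)
U(-6) + 28*(-27) = 4*(-6)² + 28*(-27) = 4*36 - 756 = 144 - 756 = -612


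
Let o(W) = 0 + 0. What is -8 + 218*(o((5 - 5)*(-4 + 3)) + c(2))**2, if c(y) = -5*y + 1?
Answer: 17650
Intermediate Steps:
o(W) = 0
c(y) = 1 - 5*y
-8 + 218*(o((5 - 5)*(-4 + 3)) + c(2))**2 = -8 + 218*(0 + (1 - 5*2))**2 = -8 + 218*(0 + (1 - 10))**2 = -8 + 218*(0 - 9)**2 = -8 + 218*(-9)**2 = -8 + 218*81 = -8 + 17658 = 17650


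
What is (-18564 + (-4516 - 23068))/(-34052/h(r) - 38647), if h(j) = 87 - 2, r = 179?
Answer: 3922580/3319047 ≈ 1.1818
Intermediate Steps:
h(j) = 85
(-18564 + (-4516 - 23068))/(-34052/h(r) - 38647) = (-18564 + (-4516 - 23068))/(-34052/85 - 38647) = (-18564 - 27584)/(-34052*1/85 - 38647) = -46148/(-34052/85 - 38647) = -46148/(-3319047/85) = -46148*(-85/3319047) = 3922580/3319047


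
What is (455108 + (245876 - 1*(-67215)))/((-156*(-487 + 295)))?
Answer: 768199/29952 ≈ 25.648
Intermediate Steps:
(455108 + (245876 - 1*(-67215)))/((-156*(-487 + 295))) = (455108 + (245876 + 67215))/((-156*(-192))) = (455108 + 313091)/29952 = 768199*(1/29952) = 768199/29952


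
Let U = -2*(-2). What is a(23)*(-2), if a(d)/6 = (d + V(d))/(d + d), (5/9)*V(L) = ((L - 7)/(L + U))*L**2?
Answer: -766/5 ≈ -153.20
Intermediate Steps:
U = 4
V(L) = 9*L**2*(-7 + L)/(5*(4 + L)) (V(L) = 9*(((L - 7)/(L + 4))*L**2)/5 = 9*(((-7 + L)/(4 + L))*L**2)/5 = 9*(L**2*(-7 + L)/(4 + L))/5 = 9*L**2*(-7 + L)/(5*(4 + L)))
a(d) = 3*(d + 9*d**2*(-7 + d)/(5*(4 + d)))/d (a(d) = 6*((d + 9*d**2*(-7 + d)/(5*(4 + d)))/(d + d)) = 6*((d + 9*d**2*(-7 + d)/(5*(4 + d)))/((2*d))) = 6*((d + 9*d**2*(-7 + d)/(5*(4 + d)))*(1/(2*d))) = 6*((d + 9*d**2*(-7 + d)/(5*(4 + d)))/(2*d)) = 3*(d + 9*d**2*(-7 + d)/(5*(4 + d)))/d)
a(23)*(-2) = (3*(20 - 58*23 + 9*23**2)/(5*(4 + 23)))*(-2) = ((3/5)*(20 - 1334 + 9*529)/27)*(-2) = ((3/5)*(1/27)*(20 - 1334 + 4761))*(-2) = ((3/5)*(1/27)*3447)*(-2) = (383/5)*(-2) = -766/5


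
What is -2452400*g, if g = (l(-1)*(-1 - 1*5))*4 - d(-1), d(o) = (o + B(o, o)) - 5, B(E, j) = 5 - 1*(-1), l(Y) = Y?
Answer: -58857600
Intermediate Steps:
B(E, j) = 6 (B(E, j) = 5 + 1 = 6)
d(o) = 1 + o (d(o) = (o + 6) - 5 = (6 + o) - 5 = 1 + o)
g = 24 (g = -(-1 - 1*5)*4 - (1 - 1) = -(-1 - 5)*4 - 1*0 = -1*(-6)*4 + 0 = 6*4 + 0 = 24 + 0 = 24)
-2452400*g = -2452400*24 = -58857600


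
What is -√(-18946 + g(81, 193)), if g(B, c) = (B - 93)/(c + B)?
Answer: -2*I*√88899574/137 ≈ -137.64*I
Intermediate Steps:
g(B, c) = (-93 + B)/(B + c)
-√(-18946 + g(81, 193)) = -√(-18946 + (-93 + 81)/(81 + 193)) = -√(-18946 - 12/274) = -√(-18946 + (1/274)*(-12)) = -√(-18946 - 6/137) = -√(-2595608/137) = -2*I*√88899574/137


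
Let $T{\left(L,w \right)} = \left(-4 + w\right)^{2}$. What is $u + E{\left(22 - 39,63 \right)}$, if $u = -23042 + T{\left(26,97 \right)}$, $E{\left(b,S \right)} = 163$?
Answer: $-14230$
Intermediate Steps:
$u = -14393$ ($u = -23042 + \left(-4 + 97\right)^{2} = -23042 + 93^{2} = -23042 + 8649 = -14393$)
$u + E{\left(22 - 39,63 \right)} = -14393 + 163 = -14230$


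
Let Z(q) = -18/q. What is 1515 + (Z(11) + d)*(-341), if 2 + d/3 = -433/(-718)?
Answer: 2514483/718 ≈ 3502.1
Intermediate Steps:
d = -3009/718 (d = -6 + 3*(-433/(-718)) = -6 + 3*(-433*(-1/718)) = -6 + 3*(433/718) = -6 + 1299/718 = -3009/718 ≈ -4.1908)
1515 + (Z(11) + d)*(-341) = 1515 + (-18/11 - 3009/718)*(-341) = 1515 - 46023/7898*(-341) = 1515 + 1426713/718 = 2514483/718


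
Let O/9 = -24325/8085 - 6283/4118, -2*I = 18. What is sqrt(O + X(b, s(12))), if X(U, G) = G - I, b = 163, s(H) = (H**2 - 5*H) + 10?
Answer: sqrt(6252843647974)/317086 ≈ 7.8861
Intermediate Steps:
I = -9 (I = -1/2*18 = -9)
O = -12940149/317086 (O = 9*(-24325/8085 - 6283/4118) = 9*(-24325*1/8085 - 6283*1/4118) = 9*(-695/231 - 6283/4118) = 9*(-4313383/951258) = -12940149/317086 ≈ -40.810)
s(H) = 10 + H**2 - 5*H
X(U, G) = 9 + G (X(U, G) = G - 1*(-9) = G + 9 = 9 + G)
sqrt(O + X(b, s(12))) = sqrt(-12940149/317086 + (9 + (10 + 12**2 - 5*12))) = sqrt(-12940149/317086 + (9 + (10 + 144 - 60))) = sqrt(-12940149/317086 + (9 + 94)) = sqrt(-12940149/317086 + 103) = sqrt(19719709/317086) = sqrt(6252843647974)/317086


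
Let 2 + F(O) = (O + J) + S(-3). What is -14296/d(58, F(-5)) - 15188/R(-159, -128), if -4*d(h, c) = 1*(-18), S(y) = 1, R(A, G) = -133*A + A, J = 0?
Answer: -16672933/5247 ≈ -3177.6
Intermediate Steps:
R(A, G) = -132*A
F(O) = -1 + O (F(O) = -2 + ((O + 0) + 1) = -2 + (O + 1) = -2 + (1 + O) = -1 + O)
d(h, c) = 9/2 (d(h, c) = -(-18)/4 = -¼*(-18) = 9/2)
-14296/d(58, F(-5)) - 15188/R(-159, -128) = -14296/9/2 - 15188/((-132*(-159))) = -14296*2/9 - 15188/20988 = -28592/9 - 15188*1/20988 = -28592/9 - 3797/5247 = -16672933/5247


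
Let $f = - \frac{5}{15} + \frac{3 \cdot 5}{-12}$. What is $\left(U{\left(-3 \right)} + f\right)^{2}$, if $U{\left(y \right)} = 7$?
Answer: $\frac{4225}{144} \approx 29.34$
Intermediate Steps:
$f = - \frac{19}{12}$ ($f = \left(-5\right) \frac{1}{15} + 15 \left(- \frac{1}{12}\right) = - \frac{1}{3} - \frac{5}{4} = - \frac{19}{12} \approx -1.5833$)
$\left(U{\left(-3 \right)} + f\right)^{2} = \left(7 - \frac{19}{12}\right)^{2} = \left(\frac{65}{12}\right)^{2} = \frac{4225}{144}$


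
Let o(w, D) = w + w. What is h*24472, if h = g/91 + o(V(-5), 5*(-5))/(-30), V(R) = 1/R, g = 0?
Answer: 24472/75 ≈ 326.29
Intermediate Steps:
o(w, D) = 2*w
h = 1/75 (h = 0/91 + (2/(-5))/(-30) = 0*(1/91) + (2*(-⅕))*(-1/30) = 0 - ⅖*(-1/30) = 0 + 1/75 = 1/75 ≈ 0.013333)
h*24472 = (1/75)*24472 = 24472/75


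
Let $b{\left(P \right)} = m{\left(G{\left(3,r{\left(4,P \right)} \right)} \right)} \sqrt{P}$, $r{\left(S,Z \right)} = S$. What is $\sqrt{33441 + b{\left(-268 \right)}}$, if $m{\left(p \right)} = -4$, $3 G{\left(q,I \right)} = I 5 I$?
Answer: $\sqrt{33441 - 8 i \sqrt{67}} \approx 182.87 - 0.179 i$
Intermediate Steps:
$G{\left(q,I \right)} = \frac{5 I^{2}}{3}$ ($G{\left(q,I \right)} = \frac{I 5 I}{3} = \frac{5 I I}{3} = \frac{5 I^{2}}{3}$)
$b{\left(P \right)} = - 4 \sqrt{P}$
$\sqrt{33441 + b{\left(-268 \right)}} = \sqrt{33441 - 4 \sqrt{-268}} = \sqrt{33441 - 4 \cdot 2 i \sqrt{67}} = \sqrt{33441 - 8 i \sqrt{67}}$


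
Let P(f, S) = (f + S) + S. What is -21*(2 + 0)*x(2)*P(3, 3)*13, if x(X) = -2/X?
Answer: 4914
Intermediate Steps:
P(f, S) = f + 2*S (P(f, S) = (S + f) + S = f + 2*S)
-21*(2 + 0)*x(2)*P(3, 3)*13 = -21*(2 + 0)*(-2/2)*(3 + 2*3)*13 = -21*2*(-2*½)*(3 + 6)*13 = -21*2*(-1)*9*13 = -(-42)*9*13 = -21*(-18)*13 = 378*13 = 4914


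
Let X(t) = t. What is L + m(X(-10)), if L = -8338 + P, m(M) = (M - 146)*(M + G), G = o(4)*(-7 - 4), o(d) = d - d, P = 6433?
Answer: -345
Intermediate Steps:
o(d) = 0
G = 0 (G = 0*(-7 - 4) = 0*(-11) = 0)
m(M) = M*(-146 + M) (m(M) = (M - 146)*(M + 0) = (-146 + M)*M = M*(-146 + M))
L = -1905 (L = -8338 + 6433 = -1905)
L + m(X(-10)) = -1905 - 10*(-146 - 10) = -1905 - 10*(-156) = -1905 + 1560 = -345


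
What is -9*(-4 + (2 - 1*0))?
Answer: 18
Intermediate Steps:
-9*(-4 + (2 - 1*0)) = -9*(-4 + (2 + 0)) = -9*(-4 + 2) = -9*(-2) = 18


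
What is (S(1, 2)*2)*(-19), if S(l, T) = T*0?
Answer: 0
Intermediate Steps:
S(l, T) = 0
(S(1, 2)*2)*(-19) = (0*2)*(-19) = 0*(-19) = 0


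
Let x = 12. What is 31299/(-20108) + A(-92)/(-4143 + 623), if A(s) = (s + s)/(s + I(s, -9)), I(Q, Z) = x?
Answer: -25049711/16086400 ≈ -1.5572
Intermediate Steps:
I(Q, Z) = 12
A(s) = 2*s/(12 + s) (A(s) = (s + s)/(s + 12) = (2*s)/(12 + s) = 2*s/(12 + s))
31299/(-20108) + A(-92)/(-4143 + 623) = 31299/(-20108) + (2*(-92)/(12 - 92))/(-4143 + 623) = 31299*(-1/20108) + (2*(-92)/(-80))/(-3520) = -31299/20108 + (2*(-92)*(-1/80))*(-1/3520) = -31299/20108 + (23/10)*(-1/3520) = -31299/20108 - 23/35200 = -25049711/16086400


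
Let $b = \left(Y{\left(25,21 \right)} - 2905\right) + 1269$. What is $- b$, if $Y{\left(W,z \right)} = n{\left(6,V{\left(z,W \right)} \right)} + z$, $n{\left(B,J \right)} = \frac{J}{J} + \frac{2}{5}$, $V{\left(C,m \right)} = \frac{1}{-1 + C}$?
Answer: $\frac{8068}{5} \approx 1613.6$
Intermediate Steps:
$n{\left(B,J \right)} = \frac{7}{5}$ ($n{\left(B,J \right)} = 1 + 2 \cdot \frac{1}{5} = 1 + \frac{2}{5} = \frac{7}{5}$)
$Y{\left(W,z \right)} = \frac{7}{5} + z$
$b = - \frac{8068}{5}$ ($b = \left(\left(\frac{7}{5} + 21\right) - 2905\right) + 1269 = \left(\frac{112}{5} - 2905\right) + 1269 = - \frac{14413}{5} + 1269 = - \frac{8068}{5} \approx -1613.6$)
$- b = \left(-1\right) \left(- \frac{8068}{5}\right) = \frac{8068}{5}$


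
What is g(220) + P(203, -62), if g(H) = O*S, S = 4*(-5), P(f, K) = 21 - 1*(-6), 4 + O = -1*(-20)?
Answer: -293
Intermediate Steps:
O = 16 (O = -4 - 1*(-20) = -4 + 20 = 16)
P(f, K) = 27 (P(f, K) = 21 + 6 = 27)
S = -20
g(H) = -320 (g(H) = 16*(-20) = -320)
g(220) + P(203, -62) = -320 + 27 = -293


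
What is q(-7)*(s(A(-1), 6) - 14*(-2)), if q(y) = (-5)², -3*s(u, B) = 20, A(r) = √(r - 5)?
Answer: 1600/3 ≈ 533.33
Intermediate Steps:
A(r) = √(-5 + r)
s(u, B) = -20/3 (s(u, B) = -⅓*20 = -20/3)
q(y) = 25
q(-7)*(s(A(-1), 6) - 14*(-2)) = 25*(-20/3 - 14*(-2)) = 25*(-20/3 + 28) = 25*(64/3) = 1600/3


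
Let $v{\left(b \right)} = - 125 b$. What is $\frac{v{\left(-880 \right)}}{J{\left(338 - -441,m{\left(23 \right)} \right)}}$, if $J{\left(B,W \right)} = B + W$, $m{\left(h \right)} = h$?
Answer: $\frac{55000}{401} \approx 137.16$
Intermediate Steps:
$\frac{v{\left(-880 \right)}}{J{\left(338 - -441,m{\left(23 \right)} \right)}} = \frac{\left(-125\right) \left(-880\right)}{\left(338 - -441\right) + 23} = \frac{110000}{\left(338 + 441\right) + 23} = \frac{110000}{779 + 23} = \frac{110000}{802} = 110000 \cdot \frac{1}{802} = \frac{55000}{401}$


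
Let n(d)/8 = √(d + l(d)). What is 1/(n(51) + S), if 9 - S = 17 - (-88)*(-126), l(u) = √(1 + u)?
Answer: 1/(11080 + 8*√(51 + 2*√13)) ≈ 8.9758e-5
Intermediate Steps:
n(d) = 8*√(d + √(1 + d))
S = 11080 (S = 9 - (17 - (-88)*(-126)) = 9 - (17 - 88*126) = 9 - (17 - 11088) = 9 - 1*(-11071) = 9 + 11071 = 11080)
1/(n(51) + S) = 1/(8*√(51 + √(1 + 51)) + 11080) = 1/(8*√(51 + √52) + 11080) = 1/(8*√(51 + 2*√13) + 11080) = 1/(11080 + 8*√(51 + 2*√13))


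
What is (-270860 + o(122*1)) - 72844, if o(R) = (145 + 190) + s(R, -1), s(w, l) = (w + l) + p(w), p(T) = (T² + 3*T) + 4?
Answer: -327994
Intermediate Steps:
p(T) = 4 + T² + 3*T
s(w, l) = 4 + l + w² + 4*w (s(w, l) = (w + l) + (4 + w² + 3*w) = (l + w) + (4 + w² + 3*w) = 4 + l + w² + 4*w)
o(R) = 338 + R² + 4*R (o(R) = (145 + 190) + (4 - 1 + R² + 4*R) = 335 + (3 + R² + 4*R) = 338 + R² + 4*R)
(-270860 + o(122*1)) - 72844 = (-270860 + (338 + (122*1)² + 4*(122*1))) - 72844 = (-270860 + (338 + 122² + 4*122)) - 72844 = (-270860 + (338 + 14884 + 488)) - 72844 = (-270860 + 15710) - 72844 = -255150 - 72844 = -327994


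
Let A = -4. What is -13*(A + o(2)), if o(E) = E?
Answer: 26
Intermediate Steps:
-13*(A + o(2)) = -13*(-4 + 2) = -13*(-2) = 26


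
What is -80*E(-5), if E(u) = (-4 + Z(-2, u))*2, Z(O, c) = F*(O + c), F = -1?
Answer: -480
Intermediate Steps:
Z(O, c) = -O - c (Z(O, c) = -(O + c) = -O - c)
E(u) = -4 - 2*u (E(u) = (-4 + (-1*(-2) - u))*2 = (-4 + (2 - u))*2 = (-2 - u)*2 = -4 - 2*u)
-80*E(-5) = -80*(-4 - 2*(-5)) = -80*(-4 + 10) = -80*6 = -480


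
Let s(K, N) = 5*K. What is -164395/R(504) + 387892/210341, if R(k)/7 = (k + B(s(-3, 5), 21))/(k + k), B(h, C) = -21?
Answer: -237104280964/4837843 ≈ -49010.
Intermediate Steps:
R(k) = 7*(-21 + k)/(2*k) (R(k) = 7*((k - 21)/(k + k)) = 7*((-21 + k)/((2*k))) = 7*((-21 + k)*(1/(2*k))) = 7*((-21 + k)/(2*k)) = 7*(-21 + k)/(2*k))
-164395/R(504) + 387892/210341 = -164395*144/(-21 + 504) + 387892/210341 = -164395/((7/2)*(1/504)*483) + 387892*(1/210341) = -164395/161/48 + 387892/210341 = -164395*48/161 + 387892/210341 = -1127280/23 + 387892/210341 = -237104280964/4837843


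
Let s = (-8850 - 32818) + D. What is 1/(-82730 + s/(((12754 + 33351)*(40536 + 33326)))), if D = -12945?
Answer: -3405407510/281729363356913 ≈ -1.2088e-5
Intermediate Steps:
s = -54613 (s = (-8850 - 32818) - 12945 = -41668 - 12945 = -54613)
1/(-82730 + s/(((12754 + 33351)*(40536 + 33326)))) = 1/(-82730 - 54613*1/((12754 + 33351)*(40536 + 33326))) = 1/(-82730 - 54613/(46105*73862)) = 1/(-82730 - 54613/3405407510) = 1/(-281729363356913/3405407510) = -3405407510/281729363356913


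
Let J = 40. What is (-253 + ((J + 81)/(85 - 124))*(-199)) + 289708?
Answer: 11312824/39 ≈ 2.9007e+5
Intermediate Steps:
(-253 + ((J + 81)/(85 - 124))*(-199)) + 289708 = (-253 + ((40 + 81)/(85 - 124))*(-199)) + 289708 = (-253 + (121/(-39))*(-199)) + 289708 = (-253 + (121*(-1/39))*(-199)) + 289708 = (-253 - 121/39*(-199)) + 289708 = (-253 + 24079/39) + 289708 = 14212/39 + 289708 = 11312824/39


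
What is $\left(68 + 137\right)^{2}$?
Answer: $42025$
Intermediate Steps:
$\left(68 + 137\right)^{2} = 205^{2} = 42025$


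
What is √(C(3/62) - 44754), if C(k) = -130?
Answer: 14*I*√229 ≈ 211.86*I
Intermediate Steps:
√(C(3/62) - 44754) = √(-130 - 44754) = √(-44884) = 14*I*√229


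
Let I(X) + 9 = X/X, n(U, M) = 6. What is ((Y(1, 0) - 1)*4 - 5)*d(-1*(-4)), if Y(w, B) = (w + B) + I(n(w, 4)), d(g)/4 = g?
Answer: -592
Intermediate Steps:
I(X) = -8 (I(X) = -9 + X/X = -9 + 1 = -8)
d(g) = 4*g
Y(w, B) = -8 + B + w (Y(w, B) = (w + B) - 8 = (B + w) - 8 = -8 + B + w)
((Y(1, 0) - 1)*4 - 5)*d(-1*(-4)) = (((-8 + 0 + 1) - 1)*4 - 5)*(4*(-1*(-4))) = ((-7 - 1)*4 - 5)*(4*4) = (-8*4 - 5)*16 = (-32 - 5)*16 = -37*16 = -592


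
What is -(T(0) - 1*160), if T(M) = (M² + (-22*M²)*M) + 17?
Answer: 143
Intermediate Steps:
T(M) = 17 + M² - 22*M³ (T(M) = (M² - 22*M³) + 17 = 17 + M² - 22*M³)
-(T(0) - 1*160) = -((17 + 0² - 22*0³) - 1*160) = -((17 + 0 - 22*0) - 160) = -((17 + 0 + 0) - 160) = -(17 - 160) = -1*(-143) = 143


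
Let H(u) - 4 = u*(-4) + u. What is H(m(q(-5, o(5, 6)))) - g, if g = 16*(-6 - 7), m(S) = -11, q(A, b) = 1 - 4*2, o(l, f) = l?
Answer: 245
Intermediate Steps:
q(A, b) = -7 (q(A, b) = 1 - 8 = -7)
H(u) = 4 - 3*u (H(u) = 4 + (u*(-4) + u) = 4 + (-4*u + u) = 4 - 3*u)
g = -208 (g = 16*(-13) = -208)
H(m(q(-5, o(5, 6)))) - g = (4 - 3*(-11)) - 1*(-208) = (4 + 33) + 208 = 37 + 208 = 245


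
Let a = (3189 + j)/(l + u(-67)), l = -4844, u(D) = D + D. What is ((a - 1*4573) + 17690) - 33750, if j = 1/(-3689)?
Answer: -189456458103/9181921 ≈ -20634.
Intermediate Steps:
u(D) = 2*D
j = -1/3689 ≈ -0.00027108
a = -5882110/9181921 (a = (3189 - 1/3689)/(-4844 + 2*(-67)) = 11764220/(3689*(-4844 - 134)) = (11764220/3689)/(-4978) = (11764220/3689)*(-1/4978) = -5882110/9181921 ≈ -0.64062)
((a - 1*4573) + 17690) - 33750 = ((-5882110/9181921 - 1*4573) + 17690) - 33750 = ((-5882110/9181921 - 4573) + 17690) - 33750 = (-41994806843/9181921 + 17690) - 33750 = 120433375647/9181921 - 33750 = -189456458103/9181921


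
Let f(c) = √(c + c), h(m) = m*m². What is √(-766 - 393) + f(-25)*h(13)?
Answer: I*(√1159 + 10985*√2) ≈ 15569.0*I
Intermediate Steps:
h(m) = m³
f(c) = √2*√c (f(c) = √(2*c) = √2*√c)
√(-766 - 393) + f(-25)*h(13) = √(-766 - 393) + (√2*√(-25))*13³ = √(-1159) + (√2*(5*I))*2197 = I*√1159 + (5*I*√2)*2197 = I*√1159 + 10985*I*√2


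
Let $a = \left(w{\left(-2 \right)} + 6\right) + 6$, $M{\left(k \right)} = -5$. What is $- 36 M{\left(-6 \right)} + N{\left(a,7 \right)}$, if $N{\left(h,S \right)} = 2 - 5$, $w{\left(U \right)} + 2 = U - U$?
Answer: $177$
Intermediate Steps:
$w{\left(U \right)} = -2$ ($w{\left(U \right)} = -2 + \left(U - U\right) = -2 + 0 = -2$)
$a = 10$ ($a = \left(-2 + 6\right) + 6 = 4 + 6 = 10$)
$N{\left(h,S \right)} = -3$ ($N{\left(h,S \right)} = 2 - 5 = -3$)
$- 36 M{\left(-6 \right)} + N{\left(a,7 \right)} = \left(-36\right) \left(-5\right) - 3 = 180 - 3 = 177$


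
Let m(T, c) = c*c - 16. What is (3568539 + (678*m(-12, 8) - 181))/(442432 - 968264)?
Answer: -1800451/262916 ≈ -6.8480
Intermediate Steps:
m(T, c) = -16 + c² (m(T, c) = c² - 16 = -16 + c²)
(3568539 + (678*m(-12, 8) - 181))/(442432 - 968264) = (3568539 + (678*(-16 + 8²) - 181))/(442432 - 968264) = (3568539 + (678*(-16 + 64) - 181))/(-525832) = (3568539 + (678*48 - 181))*(-1/525832) = (3568539 + (32544 - 181))*(-1/525832) = (3568539 + 32363)*(-1/525832) = 3600902*(-1/525832) = -1800451/262916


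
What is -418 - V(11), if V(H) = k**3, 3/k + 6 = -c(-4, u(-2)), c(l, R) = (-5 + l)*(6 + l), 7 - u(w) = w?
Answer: -26753/64 ≈ -418.02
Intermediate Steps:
u(w) = 7 - w
k = 1/4 (k = 3/(-6 - (-30 - 4 + (-4)**2)) = 3/(-6 - (-30 - 4 + 16)) = 3/(-6 - 1*(-18)) = 3/(-6 + 18) = 3/12 = 3*(1/12) = 1/4 ≈ 0.25000)
V(H) = 1/64 (V(H) = (1/4)**3 = 1/64)
-418 - V(11) = -418 - 1*1/64 = -418 - 1/64 = -26753/64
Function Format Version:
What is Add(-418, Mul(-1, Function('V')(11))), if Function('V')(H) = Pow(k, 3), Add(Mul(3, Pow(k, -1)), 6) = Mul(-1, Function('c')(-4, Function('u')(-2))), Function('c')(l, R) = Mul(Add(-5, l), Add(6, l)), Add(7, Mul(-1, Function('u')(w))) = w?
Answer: Rational(-26753, 64) ≈ -418.02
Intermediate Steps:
Function('u')(w) = Add(7, Mul(-1, w))
k = Rational(1, 4) (k = Mul(3, Pow(Add(-6, Mul(-1, Add(-30, -4, Pow(-4, 2)))), -1)) = Mul(3, Pow(Add(-6, Mul(-1, Add(-30, -4, 16))), -1)) = Mul(3, Pow(Add(-6, Mul(-1, -18)), -1)) = Mul(3, Pow(Add(-6, 18), -1)) = Mul(3, Pow(12, -1)) = Mul(3, Rational(1, 12)) = Rational(1, 4) ≈ 0.25000)
Function('V')(H) = Rational(1, 64) (Function('V')(H) = Pow(Rational(1, 4), 3) = Rational(1, 64))
Add(-418, Mul(-1, Function('V')(11))) = Add(-418, Mul(-1, Rational(1, 64))) = Add(-418, Rational(-1, 64)) = Rational(-26753, 64)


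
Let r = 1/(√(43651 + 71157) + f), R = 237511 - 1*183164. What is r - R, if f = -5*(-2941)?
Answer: -11745594112594/216122217 - 2*√28702/216122217 ≈ -54347.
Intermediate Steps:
f = 14705
R = 54347 (R = 237511 - 183164 = 54347)
r = 1/(14705 + 2*√28702) (r = 1/(√(43651 + 71157) + 14705) = 1/(√114808 + 14705) = 1/(2*√28702 + 14705) = 1/(14705 + 2*√28702) ≈ 6.6472e-5)
r - R = (14705/216122217 - 2*√28702/216122217) - 1*54347 = (14705/216122217 - 2*√28702/216122217) - 54347 = -11745594112594/216122217 - 2*√28702/216122217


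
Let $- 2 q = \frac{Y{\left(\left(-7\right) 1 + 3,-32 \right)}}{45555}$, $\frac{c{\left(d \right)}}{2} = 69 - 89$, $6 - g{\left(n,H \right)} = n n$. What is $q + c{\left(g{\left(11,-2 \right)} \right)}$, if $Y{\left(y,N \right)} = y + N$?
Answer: $- \frac{607394}{15185} \approx -40.0$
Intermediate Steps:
$g{\left(n,H \right)} = 6 - n^{2}$ ($g{\left(n,H \right)} = 6 - n n = 6 - n^{2}$)
$c{\left(d \right)} = -40$ ($c{\left(d \right)} = 2 \left(69 - 89\right) = 2 \left(-20\right) = -40$)
$Y{\left(y,N \right)} = N + y$
$q = \frac{6}{15185}$ ($q = - \frac{\left(-32 + \left(\left(-7\right) 1 + 3\right)\right) \frac{1}{45555}}{2} = - \frac{\left(-32 + \left(-7 + 3\right)\right) \frac{1}{45555}}{2} = - \frac{\left(-32 - 4\right) \frac{1}{45555}}{2} = - \frac{\left(-36\right) \frac{1}{45555}}{2} = \left(- \frac{1}{2}\right) \left(- \frac{12}{15185}\right) = \frac{6}{15185} \approx 0.00039513$)
$q + c{\left(g{\left(11,-2 \right)} \right)} = \frac{6}{15185} - 40 = - \frac{607394}{15185}$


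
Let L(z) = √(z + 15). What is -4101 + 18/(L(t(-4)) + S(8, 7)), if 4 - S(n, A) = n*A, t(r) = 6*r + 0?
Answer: -11126949/2713 - 54*I/2713 ≈ -4101.3 - 0.019904*I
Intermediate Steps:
t(r) = 6*r
S(n, A) = 4 - A*n (S(n, A) = 4 - n*A = 4 - A*n)
L(z) = √(15 + z)
-4101 + 18/(L(t(-4)) + S(8, 7)) = -4101 + 18/(√(15 + 6*(-4)) + (4 - 1*7*8)) = -4101 + 18/(√(15 - 24) + (4 - 56)) = -4101 + 18/(√(-9) - 52) = -4101 + 18/(3*I - 52) = -4101 + 18/(-52 + 3*I) = -4101 + 18*((-52 - 3*I)/2713) = -4101 + 18*(-52 - 3*I)/2713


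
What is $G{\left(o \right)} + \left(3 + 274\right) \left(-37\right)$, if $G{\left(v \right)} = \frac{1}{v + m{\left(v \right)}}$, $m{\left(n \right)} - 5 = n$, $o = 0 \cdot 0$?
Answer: $- \frac{51244}{5} \approx -10249.0$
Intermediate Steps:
$o = 0$
$m{\left(n \right)} = 5 + n$
$G{\left(v \right)} = \frac{1}{5 + 2 v}$ ($G{\left(v \right)} = \frac{1}{v + \left(5 + v\right)} = \frac{1}{5 + 2 v}$)
$G{\left(o \right)} + \left(3 + 274\right) \left(-37\right) = \frac{1}{5 + 2 \cdot 0} + \left(3 + 274\right) \left(-37\right) = \frac{1}{5 + 0} + 277 \left(-37\right) = \frac{1}{5} - 10249 = - \frac{51244}{5}$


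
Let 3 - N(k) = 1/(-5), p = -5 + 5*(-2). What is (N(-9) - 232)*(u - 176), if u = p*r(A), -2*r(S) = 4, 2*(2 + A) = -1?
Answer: 167024/5 ≈ 33405.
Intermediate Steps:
A = -5/2 (A = -2 + (1/2)*(-1) = -2 - 1/2 = -5/2 ≈ -2.5000)
p = -15 (p = -5 - 10 = -15)
r(S) = -2 (r(S) = -1/2*4 = -2)
N(k) = 16/5 (N(k) = 3 - 1/(-5) = 3 - 1*(-1/5) = 3 + 1/5 = 16/5)
u = 30 (u = -15*(-2) = 30)
(N(-9) - 232)*(u - 176) = (16/5 - 232)*(30 - 176) = -1144/5*(-146) = 167024/5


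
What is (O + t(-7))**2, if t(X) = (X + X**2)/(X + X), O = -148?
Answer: 22801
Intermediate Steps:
t(X) = (X + X**2)/(2*X) (t(X) = (X + X**2)/((2*X)) = (X + X**2)*(1/(2*X)) = (X + X**2)/(2*X))
(O + t(-7))**2 = (-148 + (1/2 + (1/2)*(-7)))**2 = (-148 + (1/2 - 7/2))**2 = (-148 - 3)**2 = (-151)**2 = 22801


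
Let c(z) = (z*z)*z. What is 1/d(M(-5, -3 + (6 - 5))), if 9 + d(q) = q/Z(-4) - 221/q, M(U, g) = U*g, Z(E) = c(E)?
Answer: -160/5001 ≈ -0.031994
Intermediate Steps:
c(z) = z³ (c(z) = z²*z = z³)
Z(E) = E³
d(q) = -9 - 221/q - q/64 (d(q) = -9 + (q/((-4)³) - 221/q) = -9 + (q/(-64) - 221/q) = -9 + (q*(-1/64) - 221/q) = -9 + (-q/64 - 221/q) = -9 + (-221/q - q/64) = -9 - 221/q - q/64)
1/d(M(-5, -3 + (6 - 5))) = 1/(-9 - 221*(-1/(5*(-3 + (6 - 5)))) - (-5)*(-3 + (6 - 5))/64) = 1/(-9 - 221*(-1/(5*(-3 + 1))) - (-5)*(-3 + 1)/64) = 1/(-9 - 221/((-5*(-2))) - (-5)*(-2)/64) = 1/(-9 - 221/10 - 1/64*10) = 1/(-9 - 221*⅒ - 5/32) = 1/(-9 - 221/10 - 5/32) = 1/(-5001/160) = -160/5001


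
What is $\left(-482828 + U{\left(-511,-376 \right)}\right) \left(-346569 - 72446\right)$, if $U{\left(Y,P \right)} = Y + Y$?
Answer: $202740407750$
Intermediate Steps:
$U{\left(Y,P \right)} = 2 Y$
$\left(-482828 + U{\left(-511,-376 \right)}\right) \left(-346569 - 72446\right) = \left(-482828 + 2 \left(-511\right)\right) \left(-346569 - 72446\right) = \left(-482828 - 1022\right) \left(-419015\right) = \left(-483850\right) \left(-419015\right) = 202740407750$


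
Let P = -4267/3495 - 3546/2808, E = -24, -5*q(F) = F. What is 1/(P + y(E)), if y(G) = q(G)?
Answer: 60580/140321 ≈ 0.43172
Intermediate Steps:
q(F) = -F/5
y(G) = -G/5
P = -150463/60580 (P = -4267*1/3495 - 3546*1/2808 = -4267/3495 - 197/156 = -150463/60580 ≈ -2.4837)
1/(P + y(E)) = 1/(-150463/60580 - ⅕*(-24)) = 1/(-150463/60580 + 24/5) = 1/(140321/60580) = 60580/140321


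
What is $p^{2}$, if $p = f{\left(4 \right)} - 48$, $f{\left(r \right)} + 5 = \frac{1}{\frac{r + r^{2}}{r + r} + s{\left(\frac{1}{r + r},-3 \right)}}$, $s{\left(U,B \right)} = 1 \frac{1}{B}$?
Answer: $\frac{466489}{169} \approx 2760.3$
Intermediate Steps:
$s{\left(U,B \right)} = \frac{1}{B}$
$f{\left(r \right)} = -5 + \frac{1}{- \frac{1}{3} + \frac{r + r^{2}}{2 r}}$ ($f{\left(r \right)} = -5 + \frac{1}{\frac{r + r^{2}}{r + r} + \frac{1}{-3}} = -5 + \frac{1}{\frac{r + r^{2}}{2 r} - \frac{1}{3}} = -5 + \frac{1}{- \frac{1}{3} + \frac{r + r^{2}}{2 r}}$)
$p = - \frac{683}{13}$ ($p = \frac{1 - 60}{1 + 3 \cdot 4} - 48 = \frac{1 - 60}{1 + 12} - 48 = \frac{1}{13} \left(-59\right) - 48 = - \frac{59}{13} - 48 = - \frac{683}{13} \approx -52.538$)
$p^{2} = \left(- \frac{683}{13}\right)^{2} = \frac{466489}{169}$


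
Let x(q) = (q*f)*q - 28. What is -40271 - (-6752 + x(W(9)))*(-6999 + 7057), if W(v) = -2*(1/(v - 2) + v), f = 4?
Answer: 13494393/49 ≈ 2.7540e+5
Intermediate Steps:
W(v) = -2*v - 2/(-2 + v) (W(v) = -2*(1/(-2 + v) + v) = -2*(v + 1/(-2 + v)) = -2*v - 2/(-2 + v))
x(q) = -28 + 4*q**2 (x(q) = (q*4)*q - 28 = (4*q)*q - 28 = 4*q**2 - 28 = -28 + 4*q**2)
-40271 - (-6752 + x(W(9)))*(-6999 + 7057) = -40271 - (-6752 + (-28 + 4*(2*(-1 - 1*9**2 + 2*9)/(-2 + 9))**2))*(-6999 + 7057) = -40271 - (-6752 + (-28 + 4*(2*(-1 - 1*81 + 18)/7)**2))*58 = -40271 - (-6752 + (-28 + 4*(2*(1/7)*(-1 - 81 + 18))**2))*58 = -40271 - (-6752 + (-28 + 4*(2*(1/7)*(-64))**2))*58 = -40271 - (-6752 + (-28 + 4*(-128/7)**2))*58 = -40271 - (-6752 + (-28 + 4*(16384/49)))*58 = -40271 - (-6752 + (-28 + 65536/49))*58 = -40271 - (-6752 + 64164/49)*58 = -40271 - (-266684)*58/49 = -40271 - 1*(-15467672/49) = -40271 + 15467672/49 = 13494393/49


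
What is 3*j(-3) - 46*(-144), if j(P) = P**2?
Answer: 6651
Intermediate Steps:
3*j(-3) - 46*(-144) = 3*(-3)**2 - 46*(-144) = 3*9 + 6624 = 27 + 6624 = 6651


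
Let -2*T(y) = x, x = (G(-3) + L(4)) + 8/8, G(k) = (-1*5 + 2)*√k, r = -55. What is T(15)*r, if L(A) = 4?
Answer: 275/2 - 165*I*√3/2 ≈ 137.5 - 142.89*I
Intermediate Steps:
G(k) = -3*√k (G(k) = (-5 + 2)*√k = -3*√k)
x = 5 - 3*I*√3 (x = (-3*I*√3 + 4) + 8/8 = (-3*I*√3 + 4) + 8*(⅛) = (-3*I*√3 + 4) + 1 = (4 - 3*I*√3) + 1 = 5 - 3*I*√3 ≈ 5.0 - 5.1962*I)
T(y) = -5/2 + 3*I*√3/2 (T(y) = -(5 - 3*I*√3)/2 = -5/2 + 3*I*√3/2)
T(15)*r = (-5/2 + 3*I*√3/2)*(-55) = 275/2 - 165*I*√3/2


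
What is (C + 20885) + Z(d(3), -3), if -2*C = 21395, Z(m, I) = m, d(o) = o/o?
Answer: 20377/2 ≈ 10189.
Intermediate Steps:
d(o) = 1
C = -21395/2 (C = -½*21395 = -21395/2 ≈ -10698.)
(C + 20885) + Z(d(3), -3) = (-21395/2 + 20885) + 1 = 20375/2 + 1 = 20377/2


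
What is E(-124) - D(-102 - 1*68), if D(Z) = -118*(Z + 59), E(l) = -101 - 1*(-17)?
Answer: -13182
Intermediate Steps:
E(l) = -84 (E(l) = -101 + 17 = -84)
D(Z) = -6962 - 118*Z (D(Z) = -118*(59 + Z) = -6962 - 118*Z)
E(-124) - D(-102 - 1*68) = -84 - (-6962 - 118*(-102 - 1*68)) = -84 - (-6962 - 118*(-102 - 68)) = -84 - (-6962 - 118*(-170)) = -84 - (-6962 + 20060) = -84 - 1*13098 = -84 - 13098 = -13182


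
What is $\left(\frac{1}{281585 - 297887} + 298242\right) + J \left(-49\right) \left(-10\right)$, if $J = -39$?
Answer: $\frac{4550409863}{16302} \approx 2.7913 \cdot 10^{5}$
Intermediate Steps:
$\left(\frac{1}{281585 - 297887} + 298242\right) + J \left(-49\right) \left(-10\right) = \left(\frac{1}{281585 - 297887} + 298242\right) + \left(-39\right) \left(-49\right) \left(-10\right) = \left(\frac{1}{-16302} + 298242\right) + 1911 \left(-10\right) = \left(- \frac{1}{16302} + 298242\right) - 19110 = \frac{4861941083}{16302} - 19110 = \frac{4550409863}{16302}$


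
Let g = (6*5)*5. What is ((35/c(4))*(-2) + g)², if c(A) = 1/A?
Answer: 16900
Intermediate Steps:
c(A) = 1/A
g = 150 (g = 30*5 = 150)
((35/c(4))*(-2) + g)² = ((35/(1/4))*(-2) + 150)² = ((35/(¼))*(-2) + 150)² = ((35*4)*(-2) + 150)² = (140*(-2) + 150)² = (-280 + 150)² = (-130)² = 16900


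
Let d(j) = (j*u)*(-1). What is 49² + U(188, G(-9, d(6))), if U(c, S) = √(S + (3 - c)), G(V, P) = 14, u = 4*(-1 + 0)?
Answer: 2401 + 3*I*√19 ≈ 2401.0 + 13.077*I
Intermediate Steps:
u = -4 (u = 4*(-1) = -4)
d(j) = 4*j (d(j) = (j*(-4))*(-1) = -4*j*(-1) = 4*j)
U(c, S) = √(3 + S - c)
49² + U(188, G(-9, d(6))) = 49² + √(3 + 14 - 1*188) = 2401 + √(3 + 14 - 188) = 2401 + √(-171) = 2401 + 3*I*√19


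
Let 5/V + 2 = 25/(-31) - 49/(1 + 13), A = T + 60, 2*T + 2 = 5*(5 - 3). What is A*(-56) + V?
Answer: -1401654/391 ≈ -3584.8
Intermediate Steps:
T = 4 (T = -1 + (5*(5 - 3))/2 = -1 + (5*2)/2 = -1 + (½)*10 = -1 + 5 = 4)
A = 64 (A = 4 + 60 = 64)
V = -310/391 (V = 5/(-2 + (25/(-31) - 49/(1 + 13))) = 5/(-2 + (25*(-1/31) - 49/14)) = 5/(-2 + (-25/31 - 49*1/14)) = 5/(-2 + (-25/31 - 7/2)) = 5/(-2 - 267/62) = 5/(-391/62) = 5*(-62/391) = -310/391 ≈ -0.79284)
A*(-56) + V = 64*(-56) - 310/391 = -3584 - 310/391 = -1401654/391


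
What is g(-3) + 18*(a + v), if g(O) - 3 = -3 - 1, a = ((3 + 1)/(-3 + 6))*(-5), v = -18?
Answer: -445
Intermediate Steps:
a = -20/3 (a = (4/3)*(-5) = -20/3 ≈ -6.6667)
g(O) = -1 (g(O) = 3 + (-3 - 1) = 3 - 4 = -1)
g(-3) + 18*(a + v) = -1 + 18*(-20/3 - 18) = -1 + 18*(-74/3) = -1 - 444 = -445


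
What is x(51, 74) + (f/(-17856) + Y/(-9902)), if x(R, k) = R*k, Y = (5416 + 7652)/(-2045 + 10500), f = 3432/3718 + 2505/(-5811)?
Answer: 5464144942113757927/1447839217805760 ≈ 3774.0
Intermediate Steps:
f = 953/1937 (f = 3432*(1/3718) + 2505*(-1/5811) = 12/13 - 835/1937 = 953/1937 ≈ 0.49200)
Y = 13068/8455 ≈ 1.5456
x(51, 74) + (f/(-17856) + Y/(-9902)) = 51*74 + ((953/1937)/(-17856) + (13068/8455)/(-9902)) = 3774 + ((953/1937)*(-1/17856) + (13068/8455)*(-1/9902)) = 3774 + (-953/34587072 - 6534/41860705) = 3774 - 265885180313/1447839217805760 = 5464144942113757927/1447839217805760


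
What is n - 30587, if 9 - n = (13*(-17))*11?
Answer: -28147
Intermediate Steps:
n = 2440 (n = 9 - 13*(-17)*11 = 9 - (-221)*11 = 9 - 1*(-2431) = 9 + 2431 = 2440)
n - 30587 = 2440 - 30587 = -28147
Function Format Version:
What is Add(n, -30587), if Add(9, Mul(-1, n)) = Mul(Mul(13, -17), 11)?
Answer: -28147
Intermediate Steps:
n = 2440 (n = Add(9, Mul(-1, Mul(Mul(13, -17), 11))) = Add(9, Mul(-1, Mul(-221, 11))) = Add(9, Mul(-1, -2431)) = Add(9, 2431) = 2440)
Add(n, -30587) = Add(2440, -30587) = -28147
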